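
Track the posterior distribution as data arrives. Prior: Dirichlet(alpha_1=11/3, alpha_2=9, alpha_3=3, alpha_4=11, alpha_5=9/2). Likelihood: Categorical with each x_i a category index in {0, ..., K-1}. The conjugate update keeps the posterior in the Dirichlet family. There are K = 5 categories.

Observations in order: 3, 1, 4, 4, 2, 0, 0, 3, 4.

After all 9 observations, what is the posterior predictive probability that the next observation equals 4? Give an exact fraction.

45/241

obs 1: x=3 → posterior Dirichlet(11/3, 9, 3, 12, 9/2)
obs 2: x=1 → posterior Dirichlet(11/3, 10, 3, 12, 9/2)
obs 3: x=4 → posterior Dirichlet(11/3, 10, 3, 12, 11/2)
obs 4: x=4 → posterior Dirichlet(11/3, 10, 3, 12, 13/2)
obs 5: x=2 → posterior Dirichlet(11/3, 10, 4, 12, 13/2)
obs 6: x=0 → posterior Dirichlet(14/3, 10, 4, 12, 13/2)
obs 7: x=0 → posterior Dirichlet(17/3, 10, 4, 12, 13/2)
obs 8: x=3 → posterior Dirichlet(17/3, 10, 4, 13, 13/2)
obs 9: x=4 → posterior Dirichlet(17/3, 10, 4, 13, 15/2)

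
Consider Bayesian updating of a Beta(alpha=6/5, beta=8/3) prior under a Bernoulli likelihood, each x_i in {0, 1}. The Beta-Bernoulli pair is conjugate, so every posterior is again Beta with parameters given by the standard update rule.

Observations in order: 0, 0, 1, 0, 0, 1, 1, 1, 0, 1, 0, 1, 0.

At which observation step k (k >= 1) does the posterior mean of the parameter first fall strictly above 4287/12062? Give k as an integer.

k = 7

obs 1: x=0 → posterior Beta(6/5, 11/3)
obs 2: x=0 → posterior Beta(6/5, 14/3)
obs 3: x=1 → posterior Beta(11/5, 14/3)
obs 4: x=0 → posterior Beta(11/5, 17/3)
obs 5: x=0 → posterior Beta(11/5, 20/3)
obs 6: x=1 → posterior Beta(16/5, 20/3)
obs 7: x=1 → posterior Beta(21/5, 20/3)
obs 8: x=1 → posterior Beta(26/5, 20/3)
obs 9: x=0 → posterior Beta(26/5, 23/3)
obs 10: x=1 → posterior Beta(31/5, 23/3)
obs 11: x=0 → posterior Beta(31/5, 26/3)
obs 12: x=1 → posterior Beta(36/5, 26/3)
obs 13: x=0 → posterior Beta(36/5, 29/3)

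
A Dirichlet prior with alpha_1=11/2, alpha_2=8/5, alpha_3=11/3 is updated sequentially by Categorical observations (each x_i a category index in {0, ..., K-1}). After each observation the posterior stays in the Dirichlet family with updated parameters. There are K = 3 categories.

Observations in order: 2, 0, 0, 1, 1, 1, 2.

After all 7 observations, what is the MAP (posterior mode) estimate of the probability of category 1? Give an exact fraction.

obs 1: x=2 → posterior Dirichlet(11/2, 8/5, 14/3)
obs 2: x=0 → posterior Dirichlet(13/2, 8/5, 14/3)
obs 3: x=0 → posterior Dirichlet(15/2, 8/5, 14/3)
obs 4: x=1 → posterior Dirichlet(15/2, 13/5, 14/3)
obs 5: x=1 → posterior Dirichlet(15/2, 18/5, 14/3)
obs 6: x=1 → posterior Dirichlet(15/2, 23/5, 14/3)
obs 7: x=2 → posterior Dirichlet(15/2, 23/5, 17/3)

108/443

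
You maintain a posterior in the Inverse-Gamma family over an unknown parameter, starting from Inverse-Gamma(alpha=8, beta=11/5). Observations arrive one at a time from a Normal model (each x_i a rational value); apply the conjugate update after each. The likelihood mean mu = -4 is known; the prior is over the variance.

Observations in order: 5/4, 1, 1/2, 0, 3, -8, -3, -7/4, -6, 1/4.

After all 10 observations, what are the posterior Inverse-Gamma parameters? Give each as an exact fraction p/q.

alpha=13, beta=14907/160

obs 1: x=5/4 → posterior Inverse-Gamma(17/2, 2557/160)
obs 2: x=1 → posterior Inverse-Gamma(9, 4557/160)
obs 3: x=1/2 → posterior Inverse-Gamma(19/2, 6177/160)
obs 4: x=0 → posterior Inverse-Gamma(10, 7457/160)
obs 5: x=3 → posterior Inverse-Gamma(21/2, 11377/160)
obs 6: x=-8 → posterior Inverse-Gamma(11, 12657/160)
obs 7: x=-3 → posterior Inverse-Gamma(23/2, 12737/160)
obs 8: x=-7/4 → posterior Inverse-Gamma(12, 6571/80)
obs 9: x=-6 → posterior Inverse-Gamma(25/2, 6731/80)
obs 10: x=1/4 → posterior Inverse-Gamma(13, 14907/160)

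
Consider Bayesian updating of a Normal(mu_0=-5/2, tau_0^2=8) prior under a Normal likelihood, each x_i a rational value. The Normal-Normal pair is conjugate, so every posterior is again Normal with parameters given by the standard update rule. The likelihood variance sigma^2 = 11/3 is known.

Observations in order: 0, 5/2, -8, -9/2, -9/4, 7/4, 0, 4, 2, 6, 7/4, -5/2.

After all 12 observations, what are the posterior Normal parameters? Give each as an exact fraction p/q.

obs 1: x=0 → posterior Normal(-11/14, 88/35)
obs 2: x=5/2 → posterior Normal(65/118, 88/59)
obs 3: x=-8 → posterior Normal(-319/166, 88/83)
obs 4: x=-9/2 → posterior Normal(-5/2, 88/107)
obs 5: x=-9/4 → posterior Normal(-643/262, 88/131)
obs 6: x=7/4 → posterior Normal(-559/310, 88/155)
obs 7: x=0 → posterior Normal(-559/358, 88/179)
obs 8: x=4 → posterior Normal(-367/406, 88/203)
obs 9: x=2 → posterior Normal(-271/454, 88/227)
obs 10: x=6 → posterior Normal(17/502, 88/251)
obs 11: x=7/4 → posterior Normal(101/550, 8/25)
obs 12: x=-5/2 → posterior Normal(-19/598, 88/299)

mu_0=-19/598, tau_0^2=88/299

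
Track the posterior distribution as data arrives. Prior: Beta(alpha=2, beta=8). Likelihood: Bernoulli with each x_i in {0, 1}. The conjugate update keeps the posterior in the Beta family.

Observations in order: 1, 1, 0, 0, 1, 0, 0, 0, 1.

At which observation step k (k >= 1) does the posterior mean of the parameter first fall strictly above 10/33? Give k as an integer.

obs 1: x=1 → posterior Beta(3, 8)
obs 2: x=1 → posterior Beta(4, 8)
obs 3: x=0 → posterior Beta(4, 9)
obs 4: x=0 → posterior Beta(4, 10)
obs 5: x=1 → posterior Beta(5, 10)
obs 6: x=0 → posterior Beta(5, 11)
obs 7: x=0 → posterior Beta(5, 12)
obs 8: x=0 → posterior Beta(5, 13)
obs 9: x=1 → posterior Beta(6, 13)

k = 2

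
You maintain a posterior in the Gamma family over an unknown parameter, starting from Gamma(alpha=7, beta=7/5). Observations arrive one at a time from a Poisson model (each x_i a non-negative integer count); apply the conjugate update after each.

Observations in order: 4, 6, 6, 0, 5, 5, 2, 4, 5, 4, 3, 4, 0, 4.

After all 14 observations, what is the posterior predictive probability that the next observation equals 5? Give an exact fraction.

obs 1: x=4 → posterior Gamma(11, 12/5)
obs 2: x=6 → posterior Gamma(17, 17/5)
obs 3: x=6 → posterior Gamma(23, 22/5)
obs 4: x=0 → posterior Gamma(23, 27/5)
obs 5: x=5 → posterior Gamma(28, 32/5)
obs 6: x=5 → posterior Gamma(33, 37/5)
obs 7: x=2 → posterior Gamma(35, 42/5)
obs 8: x=4 → posterior Gamma(39, 47/5)
obs 9: x=5 → posterior Gamma(44, 52/5)
obs 10: x=4 → posterior Gamma(48, 57/5)
obs 11: x=3 → posterior Gamma(51, 62/5)
obs 12: x=4 → posterior Gamma(55, 67/5)
obs 13: x=0 → posterior Gamma(55, 72/5)
obs 14: x=4 → posterior Gamma(59, 77/5)

44125221329552506165514376163711767748729214269139137252834556992580333171833631290638445828254763893600682502193698784375/304850247926341960553843326611635846652781514136488285902804507220618531215983709546259514901635480747691930013500677554176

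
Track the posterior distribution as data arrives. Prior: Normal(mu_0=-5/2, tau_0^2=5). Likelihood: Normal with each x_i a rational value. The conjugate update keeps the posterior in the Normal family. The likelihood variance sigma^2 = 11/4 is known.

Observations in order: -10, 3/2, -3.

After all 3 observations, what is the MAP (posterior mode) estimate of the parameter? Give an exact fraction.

obs 1: x=-10 → posterior Normal(-455/62, 55/31)
obs 2: x=3/2 → posterior Normal(-395/102, 55/51)
obs 3: x=-3 → posterior Normal(-515/142, 55/71)

-515/142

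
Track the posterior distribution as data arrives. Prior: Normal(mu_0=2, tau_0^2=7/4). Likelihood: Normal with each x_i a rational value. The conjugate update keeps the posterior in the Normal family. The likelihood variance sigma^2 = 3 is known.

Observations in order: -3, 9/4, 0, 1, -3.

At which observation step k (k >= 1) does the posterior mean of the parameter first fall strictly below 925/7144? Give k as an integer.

k = 5

obs 1: x=-3 → posterior Normal(3/19, 21/19)
obs 2: x=9/4 → posterior Normal(75/104, 21/26)
obs 3: x=0 → posterior Normal(25/44, 7/11)
obs 4: x=1 → posterior Normal(103/160, 21/40)
obs 5: x=-3 → posterior Normal(19/188, 21/47)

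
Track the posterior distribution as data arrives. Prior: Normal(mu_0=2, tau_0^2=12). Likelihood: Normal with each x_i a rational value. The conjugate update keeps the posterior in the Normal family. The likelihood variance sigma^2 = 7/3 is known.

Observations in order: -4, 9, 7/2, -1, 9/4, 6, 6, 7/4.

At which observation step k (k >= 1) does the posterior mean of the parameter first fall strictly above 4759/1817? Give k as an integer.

k = 3

obs 1: x=-4 → posterior Normal(-130/43, 84/43)
obs 2: x=9 → posterior Normal(194/79, 84/79)
obs 3: x=7/2 → posterior Normal(64/23, 84/115)
obs 4: x=-1 → posterior Normal(284/151, 84/151)
obs 5: x=9/4 → posterior Normal(365/187, 84/187)
obs 6: x=6 → posterior Normal(581/223, 84/223)
obs 7: x=6 → posterior Normal(797/259, 12/37)
obs 8: x=7/4 → posterior Normal(172/59, 84/295)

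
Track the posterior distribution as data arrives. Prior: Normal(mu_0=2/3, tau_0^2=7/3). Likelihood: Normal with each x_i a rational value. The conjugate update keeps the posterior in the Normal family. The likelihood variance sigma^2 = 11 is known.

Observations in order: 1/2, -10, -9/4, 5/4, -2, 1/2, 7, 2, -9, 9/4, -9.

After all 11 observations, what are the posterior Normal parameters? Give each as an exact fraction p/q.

obs 1: x=1/2 → posterior Normal(51/80, 77/40)
obs 2: x=-10 → posterior Normal(-89/94, 77/47)
obs 3: x=-9/4 → posterior Normal(-241/216, 77/54)
obs 4: x=5/4 → posterior Normal(-103/122, 77/61)
obs 5: x=-2 → posterior Normal(-131/136, 77/68)
obs 6: x=1/2 → posterior Normal(-62/75, 77/75)
obs 7: x=7 → posterior Normal(-13/82, 77/82)
obs 8: x=2 → posterior Normal(1/89, 77/89)
obs 9: x=-9 → posterior Normal(-31/48, 77/96)
obs 10: x=9/4 → posterior Normal(-185/412, 77/103)
obs 11: x=-9 → posterior Normal(-437/440, 7/10)

mu_0=-437/440, tau_0^2=7/10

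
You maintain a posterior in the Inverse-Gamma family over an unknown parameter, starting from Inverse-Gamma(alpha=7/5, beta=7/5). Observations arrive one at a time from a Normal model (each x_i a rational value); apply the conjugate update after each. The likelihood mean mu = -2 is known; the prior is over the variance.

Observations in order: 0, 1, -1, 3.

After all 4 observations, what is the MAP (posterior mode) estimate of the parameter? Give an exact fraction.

19/4

obs 1: x=0 → posterior Inverse-Gamma(19/10, 17/5)
obs 2: x=1 → posterior Inverse-Gamma(12/5, 79/10)
obs 3: x=-1 → posterior Inverse-Gamma(29/10, 42/5)
obs 4: x=3 → posterior Inverse-Gamma(17/5, 209/10)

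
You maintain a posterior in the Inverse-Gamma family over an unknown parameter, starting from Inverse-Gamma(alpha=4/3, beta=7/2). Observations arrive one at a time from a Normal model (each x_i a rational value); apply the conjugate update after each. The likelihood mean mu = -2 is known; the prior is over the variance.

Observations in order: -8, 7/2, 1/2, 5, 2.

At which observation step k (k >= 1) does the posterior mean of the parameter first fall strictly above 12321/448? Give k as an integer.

obs 1: x=-8 → posterior Inverse-Gamma(11/6, 43/2)
obs 2: x=7/2 → posterior Inverse-Gamma(7/3, 293/8)
obs 3: x=1/2 → posterior Inverse-Gamma(17/6, 159/4)
obs 4: x=5 → posterior Inverse-Gamma(10/3, 257/4)
obs 5: x=2 → posterior Inverse-Gamma(23/6, 289/4)

k = 4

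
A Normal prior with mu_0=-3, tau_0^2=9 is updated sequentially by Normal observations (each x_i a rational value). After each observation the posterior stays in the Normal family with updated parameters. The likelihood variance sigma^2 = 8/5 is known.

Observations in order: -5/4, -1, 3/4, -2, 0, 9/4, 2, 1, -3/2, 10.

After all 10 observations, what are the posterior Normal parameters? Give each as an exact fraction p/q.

mu_0=1749/1832, tau_0^2=36/229

obs 1: x=-5/4 → posterior Normal(-321/212, 72/53)
obs 2: x=-1 → posterior Normal(-501/392, 36/49)
obs 3: x=3/4 → posterior Normal(-183/286, 72/143)
obs 4: x=-2 → posterior Normal(-363/376, 18/47)
obs 5: x=0 → posterior Normal(-363/466, 72/233)
obs 6: x=9/4 → posterior Normal(-321/1112, 36/139)
obs 7: x=2 → posterior Normal(39/1292, 72/323)
obs 8: x=1 → posterior Normal(219/1472, 9/46)
obs 9: x=-3/2 → posterior Normal(-51/1652, 72/413)
obs 10: x=10 → posterior Normal(1749/1832, 36/229)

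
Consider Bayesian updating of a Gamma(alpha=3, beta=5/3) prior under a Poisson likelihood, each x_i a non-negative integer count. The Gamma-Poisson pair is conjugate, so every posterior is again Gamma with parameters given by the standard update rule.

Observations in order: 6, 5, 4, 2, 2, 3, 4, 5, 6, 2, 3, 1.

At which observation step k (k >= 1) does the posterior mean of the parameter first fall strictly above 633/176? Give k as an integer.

obs 1: x=6 → posterior Gamma(9, 8/3)
obs 2: x=5 → posterior Gamma(14, 11/3)
obs 3: x=4 → posterior Gamma(18, 14/3)
obs 4: x=2 → posterior Gamma(20, 17/3)
obs 5: x=2 → posterior Gamma(22, 20/3)
obs 6: x=3 → posterior Gamma(25, 23/3)
obs 7: x=4 → posterior Gamma(29, 26/3)
obs 8: x=5 → posterior Gamma(34, 29/3)
obs 9: x=6 → posterior Gamma(40, 32/3)
obs 10: x=2 → posterior Gamma(42, 35/3)
obs 11: x=3 → posterior Gamma(45, 38/3)
obs 12: x=1 → posterior Gamma(46, 41/3)

k = 2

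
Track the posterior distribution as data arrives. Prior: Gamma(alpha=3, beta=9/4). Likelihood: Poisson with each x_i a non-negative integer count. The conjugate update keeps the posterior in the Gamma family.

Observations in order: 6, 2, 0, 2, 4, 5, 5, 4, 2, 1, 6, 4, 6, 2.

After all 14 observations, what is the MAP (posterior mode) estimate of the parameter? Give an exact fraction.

obs 1: x=6 → posterior Gamma(9, 13/4)
obs 2: x=2 → posterior Gamma(11, 17/4)
obs 3: x=0 → posterior Gamma(11, 21/4)
obs 4: x=2 → posterior Gamma(13, 25/4)
obs 5: x=4 → posterior Gamma(17, 29/4)
obs 6: x=5 → posterior Gamma(22, 33/4)
obs 7: x=5 → posterior Gamma(27, 37/4)
obs 8: x=4 → posterior Gamma(31, 41/4)
obs 9: x=2 → posterior Gamma(33, 45/4)
obs 10: x=1 → posterior Gamma(34, 49/4)
obs 11: x=6 → posterior Gamma(40, 53/4)
obs 12: x=4 → posterior Gamma(44, 57/4)
obs 13: x=6 → posterior Gamma(50, 61/4)
obs 14: x=2 → posterior Gamma(52, 65/4)

204/65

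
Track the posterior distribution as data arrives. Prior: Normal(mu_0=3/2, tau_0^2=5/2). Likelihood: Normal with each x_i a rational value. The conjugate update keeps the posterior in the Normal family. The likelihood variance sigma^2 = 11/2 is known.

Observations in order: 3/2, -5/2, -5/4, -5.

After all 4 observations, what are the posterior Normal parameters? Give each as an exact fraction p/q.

mu_0=-79/124, tau_0^2=55/62

obs 1: x=3/2 → posterior Normal(3/2, 55/32)
obs 2: x=-5/2 → posterior Normal(23/42, 55/42)
obs 3: x=-5/4 → posterior Normal(21/104, 55/52)
obs 4: x=-5 → posterior Normal(-79/124, 55/62)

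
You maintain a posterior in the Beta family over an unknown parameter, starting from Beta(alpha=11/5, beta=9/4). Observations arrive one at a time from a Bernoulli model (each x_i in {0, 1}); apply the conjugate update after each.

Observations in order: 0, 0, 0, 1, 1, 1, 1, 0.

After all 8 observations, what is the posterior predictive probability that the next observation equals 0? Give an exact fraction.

125/249

obs 1: x=0 → posterior Beta(11/5, 13/4)
obs 2: x=0 → posterior Beta(11/5, 17/4)
obs 3: x=0 → posterior Beta(11/5, 21/4)
obs 4: x=1 → posterior Beta(16/5, 21/4)
obs 5: x=1 → posterior Beta(21/5, 21/4)
obs 6: x=1 → posterior Beta(26/5, 21/4)
obs 7: x=1 → posterior Beta(31/5, 21/4)
obs 8: x=0 → posterior Beta(31/5, 25/4)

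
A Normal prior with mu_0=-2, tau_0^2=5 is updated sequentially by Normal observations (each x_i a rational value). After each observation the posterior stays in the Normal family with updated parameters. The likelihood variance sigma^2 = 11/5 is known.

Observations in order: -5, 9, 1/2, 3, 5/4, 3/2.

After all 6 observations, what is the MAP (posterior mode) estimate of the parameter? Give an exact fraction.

obs 1: x=-5 → posterior Normal(-49/12, 55/36)
obs 2: x=9 → posterior Normal(78/61, 55/61)
obs 3: x=1/2 → posterior Normal(181/172, 55/86)
obs 4: x=3 → posterior Normal(331/222, 55/111)
obs 5: x=5/4 → posterior Normal(787/544, 55/136)
obs 6: x=3/2 → posterior Normal(937/644, 55/161)

937/644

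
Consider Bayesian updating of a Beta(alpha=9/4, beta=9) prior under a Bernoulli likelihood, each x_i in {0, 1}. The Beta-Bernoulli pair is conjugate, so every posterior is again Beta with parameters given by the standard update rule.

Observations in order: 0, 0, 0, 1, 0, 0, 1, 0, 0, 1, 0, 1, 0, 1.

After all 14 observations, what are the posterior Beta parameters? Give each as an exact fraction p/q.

obs 1: x=0 → posterior Beta(9/4, 10)
obs 2: x=0 → posterior Beta(9/4, 11)
obs 3: x=0 → posterior Beta(9/4, 12)
obs 4: x=1 → posterior Beta(13/4, 12)
obs 5: x=0 → posterior Beta(13/4, 13)
obs 6: x=0 → posterior Beta(13/4, 14)
obs 7: x=1 → posterior Beta(17/4, 14)
obs 8: x=0 → posterior Beta(17/4, 15)
obs 9: x=0 → posterior Beta(17/4, 16)
obs 10: x=1 → posterior Beta(21/4, 16)
obs 11: x=0 → posterior Beta(21/4, 17)
obs 12: x=1 → posterior Beta(25/4, 17)
obs 13: x=0 → posterior Beta(25/4, 18)
obs 14: x=1 → posterior Beta(29/4, 18)

alpha=29/4, beta=18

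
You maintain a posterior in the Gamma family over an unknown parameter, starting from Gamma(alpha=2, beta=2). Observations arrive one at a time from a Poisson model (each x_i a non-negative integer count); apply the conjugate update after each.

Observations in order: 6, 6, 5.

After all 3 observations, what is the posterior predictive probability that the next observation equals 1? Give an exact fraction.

362396240234375/3656158440062976

obs 1: x=6 → posterior Gamma(8, 3)
obs 2: x=6 → posterior Gamma(14, 4)
obs 3: x=5 → posterior Gamma(19, 5)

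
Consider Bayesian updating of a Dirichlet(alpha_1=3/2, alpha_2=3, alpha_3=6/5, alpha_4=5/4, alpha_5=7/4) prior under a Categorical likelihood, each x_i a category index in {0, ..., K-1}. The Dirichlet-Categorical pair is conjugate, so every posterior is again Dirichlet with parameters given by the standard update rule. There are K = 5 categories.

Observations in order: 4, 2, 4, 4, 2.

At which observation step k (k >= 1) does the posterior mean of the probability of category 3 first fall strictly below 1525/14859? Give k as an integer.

k = 4

obs 1: x=4 → posterior Dirichlet(3/2, 3, 6/5, 5/4, 11/4)
obs 2: x=2 → posterior Dirichlet(3/2, 3, 11/5, 5/4, 11/4)
obs 3: x=4 → posterior Dirichlet(3/2, 3, 11/5, 5/4, 15/4)
obs 4: x=4 → posterior Dirichlet(3/2, 3, 11/5, 5/4, 19/4)
obs 5: x=2 → posterior Dirichlet(3/2, 3, 16/5, 5/4, 19/4)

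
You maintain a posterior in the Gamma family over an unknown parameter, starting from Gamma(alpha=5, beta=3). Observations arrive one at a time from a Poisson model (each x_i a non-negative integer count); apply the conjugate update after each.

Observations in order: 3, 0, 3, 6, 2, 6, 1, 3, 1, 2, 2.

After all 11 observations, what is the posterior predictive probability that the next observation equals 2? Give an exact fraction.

110636944818827249909785139524300338888704/436832881814914059941656887531280517578125

obs 1: x=3 → posterior Gamma(8, 4)
obs 2: x=0 → posterior Gamma(8, 5)
obs 3: x=3 → posterior Gamma(11, 6)
obs 4: x=6 → posterior Gamma(17, 7)
obs 5: x=2 → posterior Gamma(19, 8)
obs 6: x=6 → posterior Gamma(25, 9)
obs 7: x=1 → posterior Gamma(26, 10)
obs 8: x=3 → posterior Gamma(29, 11)
obs 9: x=1 → posterior Gamma(30, 12)
obs 10: x=2 → posterior Gamma(32, 13)
obs 11: x=2 → posterior Gamma(34, 14)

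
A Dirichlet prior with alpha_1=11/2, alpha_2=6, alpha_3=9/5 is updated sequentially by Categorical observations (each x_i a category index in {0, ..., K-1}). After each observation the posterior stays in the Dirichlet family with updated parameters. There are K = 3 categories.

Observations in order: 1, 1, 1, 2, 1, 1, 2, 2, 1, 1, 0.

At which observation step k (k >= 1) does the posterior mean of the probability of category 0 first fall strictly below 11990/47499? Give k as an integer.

k = 9

obs 1: x=1 → posterior Dirichlet(11/2, 7, 9/5)
obs 2: x=1 → posterior Dirichlet(11/2, 8, 9/5)
obs 3: x=1 → posterior Dirichlet(11/2, 9, 9/5)
obs 4: x=2 → posterior Dirichlet(11/2, 9, 14/5)
obs 5: x=1 → posterior Dirichlet(11/2, 10, 14/5)
obs 6: x=1 → posterior Dirichlet(11/2, 11, 14/5)
obs 7: x=2 → posterior Dirichlet(11/2, 11, 19/5)
obs 8: x=2 → posterior Dirichlet(11/2, 11, 24/5)
obs 9: x=1 → posterior Dirichlet(11/2, 12, 24/5)
obs 10: x=1 → posterior Dirichlet(11/2, 13, 24/5)
obs 11: x=0 → posterior Dirichlet(13/2, 13, 24/5)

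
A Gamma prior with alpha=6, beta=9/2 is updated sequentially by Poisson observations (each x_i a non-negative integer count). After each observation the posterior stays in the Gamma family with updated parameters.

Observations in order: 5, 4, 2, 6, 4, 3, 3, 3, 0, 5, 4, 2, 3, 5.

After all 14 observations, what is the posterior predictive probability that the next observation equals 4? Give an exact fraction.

1210199949196333981229585228622177437478456206127931869430630043350788064493379476451430737760/7461253825400031950384961641857109579762151657166310569983696155267166450238565215607617680759

obs 1: x=5 → posterior Gamma(11, 11/2)
obs 2: x=4 → posterior Gamma(15, 13/2)
obs 3: x=2 → posterior Gamma(17, 15/2)
obs 4: x=6 → posterior Gamma(23, 17/2)
obs 5: x=4 → posterior Gamma(27, 19/2)
obs 6: x=3 → posterior Gamma(30, 21/2)
obs 7: x=3 → posterior Gamma(33, 23/2)
obs 8: x=3 → posterior Gamma(36, 25/2)
obs 9: x=0 → posterior Gamma(36, 27/2)
obs 10: x=5 → posterior Gamma(41, 29/2)
obs 11: x=4 → posterior Gamma(45, 31/2)
obs 12: x=2 → posterior Gamma(47, 33/2)
obs 13: x=3 → posterior Gamma(50, 35/2)
obs 14: x=5 → posterior Gamma(55, 37/2)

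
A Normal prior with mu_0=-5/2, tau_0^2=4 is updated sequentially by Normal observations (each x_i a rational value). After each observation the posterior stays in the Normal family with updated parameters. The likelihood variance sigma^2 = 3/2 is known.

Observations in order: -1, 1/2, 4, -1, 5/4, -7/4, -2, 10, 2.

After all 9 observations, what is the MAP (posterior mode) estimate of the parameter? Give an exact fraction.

obs 1: x=-1 → posterior Normal(-31/22, 12/11)
obs 2: x=1/2 → posterior Normal(-23/38, 12/19)
obs 3: x=4 → posterior Normal(41/54, 4/9)
obs 4: x=-1 → posterior Normal(5/14, 12/35)
obs 5: x=5/4 → posterior Normal(45/86, 12/43)
obs 6: x=-7/4 → posterior Normal(1/6, 4/17)
obs 7: x=-2 → posterior Normal(-15/118, 12/59)
obs 8: x=10 → posterior Normal(145/134, 12/67)
obs 9: x=2 → posterior Normal(59/50, 4/25)

59/50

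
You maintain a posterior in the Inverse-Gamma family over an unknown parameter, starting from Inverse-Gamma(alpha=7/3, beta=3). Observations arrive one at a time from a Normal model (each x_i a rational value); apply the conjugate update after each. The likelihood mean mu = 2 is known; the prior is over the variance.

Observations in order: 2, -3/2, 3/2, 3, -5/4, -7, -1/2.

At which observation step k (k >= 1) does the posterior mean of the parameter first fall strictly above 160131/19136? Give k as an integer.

obs 1: x=2 → posterior Inverse-Gamma(17/6, 3)
obs 2: x=-3/2 → posterior Inverse-Gamma(10/3, 73/8)
obs 3: x=3/2 → posterior Inverse-Gamma(23/6, 37/4)
obs 4: x=3 → posterior Inverse-Gamma(13/3, 39/4)
obs 5: x=-5/4 → posterior Inverse-Gamma(29/6, 481/32)
obs 6: x=-7 → posterior Inverse-Gamma(16/3, 1777/32)
obs 7: x=-1/2 → posterior Inverse-Gamma(35/6, 1877/32)

k = 6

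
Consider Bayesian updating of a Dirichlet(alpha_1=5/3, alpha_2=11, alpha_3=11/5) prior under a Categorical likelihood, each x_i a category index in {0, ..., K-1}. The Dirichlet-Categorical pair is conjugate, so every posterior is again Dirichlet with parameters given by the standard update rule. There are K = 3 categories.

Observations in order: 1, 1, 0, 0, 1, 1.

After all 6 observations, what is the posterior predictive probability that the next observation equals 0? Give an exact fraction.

55/313

obs 1: x=1 → posterior Dirichlet(5/3, 12, 11/5)
obs 2: x=1 → posterior Dirichlet(5/3, 13, 11/5)
obs 3: x=0 → posterior Dirichlet(8/3, 13, 11/5)
obs 4: x=0 → posterior Dirichlet(11/3, 13, 11/5)
obs 5: x=1 → posterior Dirichlet(11/3, 14, 11/5)
obs 6: x=1 → posterior Dirichlet(11/3, 15, 11/5)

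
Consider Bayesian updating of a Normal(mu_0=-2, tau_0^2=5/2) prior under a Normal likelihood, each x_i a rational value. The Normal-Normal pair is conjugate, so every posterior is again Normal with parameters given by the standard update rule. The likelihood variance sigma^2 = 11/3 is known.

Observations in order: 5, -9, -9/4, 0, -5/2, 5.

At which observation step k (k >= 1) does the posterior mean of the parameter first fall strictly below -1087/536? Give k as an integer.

obs 1: x=5 → posterior Normal(31/37, 55/37)
obs 2: x=-9 → posterior Normal(-2, 55/52)
obs 3: x=-9/4 → posterior Normal(-551/268, 55/67)
obs 4: x=0 → posterior Normal(-551/328, 55/82)
obs 5: x=-5/2 → posterior Normal(-701/388, 55/97)
obs 6: x=5 → posterior Normal(-401/448, 55/112)

k = 3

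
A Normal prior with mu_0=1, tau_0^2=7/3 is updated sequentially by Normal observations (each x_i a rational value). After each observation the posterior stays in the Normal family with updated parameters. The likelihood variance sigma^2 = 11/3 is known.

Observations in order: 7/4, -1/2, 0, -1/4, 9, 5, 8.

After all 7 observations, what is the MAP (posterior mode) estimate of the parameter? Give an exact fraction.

43/15

obs 1: x=7/4 → posterior Normal(31/24, 77/54)
obs 2: x=-1/2 → posterior Normal(79/100, 77/75)
obs 3: x=0 → posterior Normal(79/128, 77/96)
obs 4: x=-1/4 → posterior Normal(6/13, 77/117)
obs 5: x=9 → posterior Normal(81/46, 77/138)
obs 6: x=5 → posterior Normal(116/53, 77/159)
obs 7: x=8 → posterior Normal(43/15, 77/180)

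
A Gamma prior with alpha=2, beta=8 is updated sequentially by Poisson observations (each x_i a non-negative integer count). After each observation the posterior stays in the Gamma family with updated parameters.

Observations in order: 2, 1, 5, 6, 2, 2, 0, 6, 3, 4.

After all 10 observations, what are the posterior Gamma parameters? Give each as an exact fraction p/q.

obs 1: x=2 → posterior Gamma(4, 9)
obs 2: x=1 → posterior Gamma(5, 10)
obs 3: x=5 → posterior Gamma(10, 11)
obs 4: x=6 → posterior Gamma(16, 12)
obs 5: x=2 → posterior Gamma(18, 13)
obs 6: x=2 → posterior Gamma(20, 14)
obs 7: x=0 → posterior Gamma(20, 15)
obs 8: x=6 → posterior Gamma(26, 16)
obs 9: x=3 → posterior Gamma(29, 17)
obs 10: x=4 → posterior Gamma(33, 18)

alpha=33, beta=18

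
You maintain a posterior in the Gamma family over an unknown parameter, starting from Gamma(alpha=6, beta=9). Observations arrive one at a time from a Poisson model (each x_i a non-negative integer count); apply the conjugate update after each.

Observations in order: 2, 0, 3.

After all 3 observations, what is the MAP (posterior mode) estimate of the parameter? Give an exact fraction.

obs 1: x=2 → posterior Gamma(8, 10)
obs 2: x=0 → posterior Gamma(8, 11)
obs 3: x=3 → posterior Gamma(11, 12)

5/6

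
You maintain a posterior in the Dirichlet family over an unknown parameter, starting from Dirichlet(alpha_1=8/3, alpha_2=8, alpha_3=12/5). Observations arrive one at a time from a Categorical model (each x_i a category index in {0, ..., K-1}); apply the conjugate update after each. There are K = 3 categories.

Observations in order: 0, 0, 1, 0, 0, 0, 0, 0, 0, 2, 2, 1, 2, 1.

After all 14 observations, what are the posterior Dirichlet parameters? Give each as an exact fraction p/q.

alpha_1=32/3, alpha_2=11, alpha_3=27/5

obs 1: x=0 → posterior Dirichlet(11/3, 8, 12/5)
obs 2: x=0 → posterior Dirichlet(14/3, 8, 12/5)
obs 3: x=1 → posterior Dirichlet(14/3, 9, 12/5)
obs 4: x=0 → posterior Dirichlet(17/3, 9, 12/5)
obs 5: x=0 → posterior Dirichlet(20/3, 9, 12/5)
obs 6: x=0 → posterior Dirichlet(23/3, 9, 12/5)
obs 7: x=0 → posterior Dirichlet(26/3, 9, 12/5)
obs 8: x=0 → posterior Dirichlet(29/3, 9, 12/5)
obs 9: x=0 → posterior Dirichlet(32/3, 9, 12/5)
obs 10: x=2 → posterior Dirichlet(32/3, 9, 17/5)
obs 11: x=2 → posterior Dirichlet(32/3, 9, 22/5)
obs 12: x=1 → posterior Dirichlet(32/3, 10, 22/5)
obs 13: x=2 → posterior Dirichlet(32/3, 10, 27/5)
obs 14: x=1 → posterior Dirichlet(32/3, 11, 27/5)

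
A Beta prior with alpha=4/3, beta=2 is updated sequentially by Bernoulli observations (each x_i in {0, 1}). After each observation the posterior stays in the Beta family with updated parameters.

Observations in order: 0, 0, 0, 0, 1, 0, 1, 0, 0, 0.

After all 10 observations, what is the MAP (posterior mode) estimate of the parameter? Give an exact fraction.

obs 1: x=0 → posterior Beta(4/3, 3)
obs 2: x=0 → posterior Beta(4/3, 4)
obs 3: x=0 → posterior Beta(4/3, 5)
obs 4: x=0 → posterior Beta(4/3, 6)
obs 5: x=1 → posterior Beta(7/3, 6)
obs 6: x=0 → posterior Beta(7/3, 7)
obs 7: x=1 → posterior Beta(10/3, 7)
obs 8: x=0 → posterior Beta(10/3, 8)
obs 9: x=0 → posterior Beta(10/3, 9)
obs 10: x=0 → posterior Beta(10/3, 10)

7/34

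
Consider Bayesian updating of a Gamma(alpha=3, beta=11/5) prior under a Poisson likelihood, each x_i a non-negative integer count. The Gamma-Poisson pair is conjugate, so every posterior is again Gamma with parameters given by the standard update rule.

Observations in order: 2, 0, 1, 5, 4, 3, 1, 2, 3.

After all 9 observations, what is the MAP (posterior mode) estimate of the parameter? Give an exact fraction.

115/56

obs 1: x=2 → posterior Gamma(5, 16/5)
obs 2: x=0 → posterior Gamma(5, 21/5)
obs 3: x=1 → posterior Gamma(6, 26/5)
obs 4: x=5 → posterior Gamma(11, 31/5)
obs 5: x=4 → posterior Gamma(15, 36/5)
obs 6: x=3 → posterior Gamma(18, 41/5)
obs 7: x=1 → posterior Gamma(19, 46/5)
obs 8: x=2 → posterior Gamma(21, 51/5)
obs 9: x=3 → posterior Gamma(24, 56/5)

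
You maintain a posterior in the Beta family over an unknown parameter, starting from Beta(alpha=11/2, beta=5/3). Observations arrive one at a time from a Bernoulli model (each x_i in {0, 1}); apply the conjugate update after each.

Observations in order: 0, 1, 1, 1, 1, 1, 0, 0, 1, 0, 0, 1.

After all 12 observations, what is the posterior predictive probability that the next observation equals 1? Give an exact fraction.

15/23

obs 1: x=0 → posterior Beta(11/2, 8/3)
obs 2: x=1 → posterior Beta(13/2, 8/3)
obs 3: x=1 → posterior Beta(15/2, 8/3)
obs 4: x=1 → posterior Beta(17/2, 8/3)
obs 5: x=1 → posterior Beta(19/2, 8/3)
obs 6: x=1 → posterior Beta(21/2, 8/3)
obs 7: x=0 → posterior Beta(21/2, 11/3)
obs 8: x=0 → posterior Beta(21/2, 14/3)
obs 9: x=1 → posterior Beta(23/2, 14/3)
obs 10: x=0 → posterior Beta(23/2, 17/3)
obs 11: x=0 → posterior Beta(23/2, 20/3)
obs 12: x=1 → posterior Beta(25/2, 20/3)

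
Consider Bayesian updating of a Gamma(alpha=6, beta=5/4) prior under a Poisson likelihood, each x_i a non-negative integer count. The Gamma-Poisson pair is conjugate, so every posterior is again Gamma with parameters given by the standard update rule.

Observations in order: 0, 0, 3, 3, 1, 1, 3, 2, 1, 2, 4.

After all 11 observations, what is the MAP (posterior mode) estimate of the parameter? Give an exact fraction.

100/49

obs 1: x=0 → posterior Gamma(6, 9/4)
obs 2: x=0 → posterior Gamma(6, 13/4)
obs 3: x=3 → posterior Gamma(9, 17/4)
obs 4: x=3 → posterior Gamma(12, 21/4)
obs 5: x=1 → posterior Gamma(13, 25/4)
obs 6: x=1 → posterior Gamma(14, 29/4)
obs 7: x=3 → posterior Gamma(17, 33/4)
obs 8: x=2 → posterior Gamma(19, 37/4)
obs 9: x=1 → posterior Gamma(20, 41/4)
obs 10: x=2 → posterior Gamma(22, 45/4)
obs 11: x=4 → posterior Gamma(26, 49/4)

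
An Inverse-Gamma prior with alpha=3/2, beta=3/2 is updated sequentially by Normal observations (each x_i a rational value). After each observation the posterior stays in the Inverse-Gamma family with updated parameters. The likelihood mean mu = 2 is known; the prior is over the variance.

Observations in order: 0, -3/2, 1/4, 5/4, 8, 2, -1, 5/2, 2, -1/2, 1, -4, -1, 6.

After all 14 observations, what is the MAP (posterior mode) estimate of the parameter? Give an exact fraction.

1091/152

obs 1: x=0 → posterior Inverse-Gamma(2, 7/2)
obs 2: x=-3/2 → posterior Inverse-Gamma(5/2, 77/8)
obs 3: x=1/4 → posterior Inverse-Gamma(3, 357/32)
obs 4: x=5/4 → posterior Inverse-Gamma(7/2, 183/16)
obs 5: x=8 → posterior Inverse-Gamma(4, 471/16)
obs 6: x=2 → posterior Inverse-Gamma(9/2, 471/16)
obs 7: x=-1 → posterior Inverse-Gamma(5, 543/16)
obs 8: x=5/2 → posterior Inverse-Gamma(11/2, 545/16)
obs 9: x=2 → posterior Inverse-Gamma(6, 545/16)
obs 10: x=-1/2 → posterior Inverse-Gamma(13/2, 595/16)
obs 11: x=1 → posterior Inverse-Gamma(7, 603/16)
obs 12: x=-4 → posterior Inverse-Gamma(15/2, 891/16)
obs 13: x=-1 → posterior Inverse-Gamma(8, 963/16)
obs 14: x=6 → posterior Inverse-Gamma(17/2, 1091/16)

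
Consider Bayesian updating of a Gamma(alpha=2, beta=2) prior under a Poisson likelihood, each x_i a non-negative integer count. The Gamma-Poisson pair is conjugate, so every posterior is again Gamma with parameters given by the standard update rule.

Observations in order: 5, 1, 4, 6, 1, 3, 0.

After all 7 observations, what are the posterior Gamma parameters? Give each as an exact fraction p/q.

alpha=22, beta=9

obs 1: x=5 → posterior Gamma(7, 3)
obs 2: x=1 → posterior Gamma(8, 4)
obs 3: x=4 → posterior Gamma(12, 5)
obs 4: x=6 → posterior Gamma(18, 6)
obs 5: x=1 → posterior Gamma(19, 7)
obs 6: x=3 → posterior Gamma(22, 8)
obs 7: x=0 → posterior Gamma(22, 9)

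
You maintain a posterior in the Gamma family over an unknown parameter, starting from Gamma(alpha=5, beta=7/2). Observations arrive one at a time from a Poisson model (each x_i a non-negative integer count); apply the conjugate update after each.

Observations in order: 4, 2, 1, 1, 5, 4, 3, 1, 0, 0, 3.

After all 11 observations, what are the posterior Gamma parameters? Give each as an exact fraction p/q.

alpha=29, beta=29/2

obs 1: x=4 → posterior Gamma(9, 9/2)
obs 2: x=2 → posterior Gamma(11, 11/2)
obs 3: x=1 → posterior Gamma(12, 13/2)
obs 4: x=1 → posterior Gamma(13, 15/2)
obs 5: x=5 → posterior Gamma(18, 17/2)
obs 6: x=4 → posterior Gamma(22, 19/2)
obs 7: x=3 → posterior Gamma(25, 21/2)
obs 8: x=1 → posterior Gamma(26, 23/2)
obs 9: x=0 → posterior Gamma(26, 25/2)
obs 10: x=0 → posterior Gamma(26, 27/2)
obs 11: x=3 → posterior Gamma(29, 29/2)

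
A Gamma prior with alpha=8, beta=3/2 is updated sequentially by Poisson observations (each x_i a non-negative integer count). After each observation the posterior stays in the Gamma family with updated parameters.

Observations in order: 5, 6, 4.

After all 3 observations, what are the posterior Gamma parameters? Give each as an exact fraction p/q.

obs 1: x=5 → posterior Gamma(13, 5/2)
obs 2: x=6 → posterior Gamma(19, 7/2)
obs 3: x=4 → posterior Gamma(23, 9/2)

alpha=23, beta=9/2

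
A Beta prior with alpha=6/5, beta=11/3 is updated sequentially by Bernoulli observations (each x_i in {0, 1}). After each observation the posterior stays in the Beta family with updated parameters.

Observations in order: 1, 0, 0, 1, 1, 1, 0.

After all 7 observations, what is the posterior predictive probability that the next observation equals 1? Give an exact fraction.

obs 1: x=1 → posterior Beta(11/5, 11/3)
obs 2: x=0 → posterior Beta(11/5, 14/3)
obs 3: x=0 → posterior Beta(11/5, 17/3)
obs 4: x=1 → posterior Beta(16/5, 17/3)
obs 5: x=1 → posterior Beta(21/5, 17/3)
obs 6: x=1 → posterior Beta(26/5, 17/3)
obs 7: x=0 → posterior Beta(26/5, 20/3)

39/89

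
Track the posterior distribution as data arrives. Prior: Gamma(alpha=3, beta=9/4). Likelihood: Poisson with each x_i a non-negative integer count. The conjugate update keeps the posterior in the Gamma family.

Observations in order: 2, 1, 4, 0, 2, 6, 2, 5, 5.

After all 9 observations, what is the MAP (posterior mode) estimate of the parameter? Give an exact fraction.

obs 1: x=2 → posterior Gamma(5, 13/4)
obs 2: x=1 → posterior Gamma(6, 17/4)
obs 3: x=4 → posterior Gamma(10, 21/4)
obs 4: x=0 → posterior Gamma(10, 25/4)
obs 5: x=2 → posterior Gamma(12, 29/4)
obs 6: x=6 → posterior Gamma(18, 33/4)
obs 7: x=2 → posterior Gamma(20, 37/4)
obs 8: x=5 → posterior Gamma(25, 41/4)
obs 9: x=5 → posterior Gamma(30, 45/4)

116/45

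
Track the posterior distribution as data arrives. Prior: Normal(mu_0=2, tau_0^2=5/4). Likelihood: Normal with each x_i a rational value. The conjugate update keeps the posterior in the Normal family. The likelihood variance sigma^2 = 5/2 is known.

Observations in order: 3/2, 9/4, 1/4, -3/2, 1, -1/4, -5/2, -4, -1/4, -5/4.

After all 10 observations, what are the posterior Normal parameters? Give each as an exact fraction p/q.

obs 1: x=3/2 → posterior Normal(11/6, 5/6)
obs 2: x=9/4 → posterior Normal(31/16, 5/8)
obs 3: x=1/4 → posterior Normal(8/5, 1/2)
obs 4: x=-3/2 → posterior Normal(13/12, 5/12)
obs 5: x=1 → posterior Normal(15/14, 5/14)
obs 6: x=-1/4 → posterior Normal(29/32, 5/16)
obs 7: x=-5/2 → posterior Normal(19/36, 5/18)
obs 8: x=-4 → posterior Normal(3/40, 1/4)
obs 9: x=-1/4 → posterior Normal(1/22, 5/22)
obs 10: x=-5/4 → posterior Normal(-1/16, 5/24)

mu_0=-1/16, tau_0^2=5/24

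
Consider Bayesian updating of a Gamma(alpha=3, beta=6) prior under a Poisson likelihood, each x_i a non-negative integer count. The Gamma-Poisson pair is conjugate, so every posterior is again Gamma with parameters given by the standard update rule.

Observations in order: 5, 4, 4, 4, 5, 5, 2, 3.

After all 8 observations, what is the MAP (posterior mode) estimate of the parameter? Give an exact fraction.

17/7

obs 1: x=5 → posterior Gamma(8, 7)
obs 2: x=4 → posterior Gamma(12, 8)
obs 3: x=4 → posterior Gamma(16, 9)
obs 4: x=4 → posterior Gamma(20, 10)
obs 5: x=5 → posterior Gamma(25, 11)
obs 6: x=5 → posterior Gamma(30, 12)
obs 7: x=2 → posterior Gamma(32, 13)
obs 8: x=3 → posterior Gamma(35, 14)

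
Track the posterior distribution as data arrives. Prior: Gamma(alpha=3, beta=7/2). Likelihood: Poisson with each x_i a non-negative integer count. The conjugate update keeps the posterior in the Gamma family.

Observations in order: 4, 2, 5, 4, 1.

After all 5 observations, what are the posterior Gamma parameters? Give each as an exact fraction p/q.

obs 1: x=4 → posterior Gamma(7, 9/2)
obs 2: x=2 → posterior Gamma(9, 11/2)
obs 3: x=5 → posterior Gamma(14, 13/2)
obs 4: x=4 → posterior Gamma(18, 15/2)
obs 5: x=1 → posterior Gamma(19, 17/2)

alpha=19, beta=17/2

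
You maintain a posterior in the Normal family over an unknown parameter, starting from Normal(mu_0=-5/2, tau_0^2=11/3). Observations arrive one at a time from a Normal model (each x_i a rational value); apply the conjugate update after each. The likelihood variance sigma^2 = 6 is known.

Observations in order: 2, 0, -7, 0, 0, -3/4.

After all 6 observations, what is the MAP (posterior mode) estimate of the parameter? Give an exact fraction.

-433/336

obs 1: x=2 → posterior Normal(-23/29, 66/29)
obs 2: x=0 → posterior Normal(-23/40, 33/20)
obs 3: x=-7 → posterior Normal(-100/51, 22/17)
obs 4: x=0 → posterior Normal(-50/31, 33/31)
obs 5: x=0 → posterior Normal(-100/73, 66/73)
obs 6: x=-3/4 → posterior Normal(-433/336, 11/14)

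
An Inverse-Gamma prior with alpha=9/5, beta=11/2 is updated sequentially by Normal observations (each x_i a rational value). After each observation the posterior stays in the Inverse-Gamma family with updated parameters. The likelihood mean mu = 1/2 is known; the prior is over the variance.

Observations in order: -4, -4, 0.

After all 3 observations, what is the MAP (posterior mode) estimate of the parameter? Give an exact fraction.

1035/172

obs 1: x=-4 → posterior Inverse-Gamma(23/10, 125/8)
obs 2: x=-4 → posterior Inverse-Gamma(14/5, 103/4)
obs 3: x=0 → posterior Inverse-Gamma(33/10, 207/8)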